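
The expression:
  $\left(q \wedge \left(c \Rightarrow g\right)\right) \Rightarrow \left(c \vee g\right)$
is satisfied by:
  {c: True, g: True, q: False}
  {c: True, g: False, q: False}
  {g: True, c: False, q: False}
  {c: False, g: False, q: False}
  {c: True, q: True, g: True}
  {c: True, q: True, g: False}
  {q: True, g: True, c: False}


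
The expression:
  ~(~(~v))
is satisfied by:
  {v: False}


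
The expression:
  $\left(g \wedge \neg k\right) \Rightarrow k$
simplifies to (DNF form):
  $k \vee \neg g$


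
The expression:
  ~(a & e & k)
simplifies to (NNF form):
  ~a | ~e | ~k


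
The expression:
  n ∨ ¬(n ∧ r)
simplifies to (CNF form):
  True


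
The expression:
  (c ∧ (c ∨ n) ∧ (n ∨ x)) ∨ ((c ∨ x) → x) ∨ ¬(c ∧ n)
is always true.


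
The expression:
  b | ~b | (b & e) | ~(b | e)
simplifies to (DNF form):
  True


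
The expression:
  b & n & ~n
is never true.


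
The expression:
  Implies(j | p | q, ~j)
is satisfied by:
  {j: False}


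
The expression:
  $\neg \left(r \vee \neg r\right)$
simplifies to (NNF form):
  $\text{False}$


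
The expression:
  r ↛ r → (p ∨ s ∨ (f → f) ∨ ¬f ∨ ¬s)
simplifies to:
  True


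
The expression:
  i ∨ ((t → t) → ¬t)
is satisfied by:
  {i: True, t: False}
  {t: False, i: False}
  {t: True, i: True}


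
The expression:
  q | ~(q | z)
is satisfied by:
  {q: True, z: False}
  {z: False, q: False}
  {z: True, q: True}


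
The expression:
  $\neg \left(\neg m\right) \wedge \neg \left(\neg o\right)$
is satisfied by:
  {m: True, o: True}


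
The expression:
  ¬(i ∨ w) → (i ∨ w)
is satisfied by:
  {i: True, w: True}
  {i: True, w: False}
  {w: True, i: False}


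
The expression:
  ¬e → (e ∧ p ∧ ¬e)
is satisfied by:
  {e: True}


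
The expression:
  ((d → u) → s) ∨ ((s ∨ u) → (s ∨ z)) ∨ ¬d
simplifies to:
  s ∨ z ∨ ¬d ∨ ¬u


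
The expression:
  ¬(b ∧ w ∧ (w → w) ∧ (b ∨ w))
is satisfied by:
  {w: False, b: False}
  {b: True, w: False}
  {w: True, b: False}


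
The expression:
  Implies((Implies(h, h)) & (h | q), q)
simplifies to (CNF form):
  q | ~h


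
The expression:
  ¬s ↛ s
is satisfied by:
  {s: False}


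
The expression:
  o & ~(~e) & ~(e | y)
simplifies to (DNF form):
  False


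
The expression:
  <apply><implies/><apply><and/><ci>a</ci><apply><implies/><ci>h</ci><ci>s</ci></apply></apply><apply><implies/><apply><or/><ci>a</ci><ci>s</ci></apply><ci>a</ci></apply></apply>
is always true.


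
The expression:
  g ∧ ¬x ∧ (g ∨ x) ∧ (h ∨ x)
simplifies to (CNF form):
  g ∧ h ∧ ¬x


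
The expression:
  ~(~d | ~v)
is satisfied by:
  {d: True, v: True}


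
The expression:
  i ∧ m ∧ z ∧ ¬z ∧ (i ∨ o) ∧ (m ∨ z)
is never true.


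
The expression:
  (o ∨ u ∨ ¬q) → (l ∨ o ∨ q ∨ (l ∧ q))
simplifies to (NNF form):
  l ∨ o ∨ q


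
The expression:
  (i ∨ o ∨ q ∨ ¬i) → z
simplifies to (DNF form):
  z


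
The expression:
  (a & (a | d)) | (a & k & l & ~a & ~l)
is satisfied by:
  {a: True}


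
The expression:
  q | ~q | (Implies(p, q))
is always true.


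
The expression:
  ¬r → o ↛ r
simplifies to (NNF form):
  o ∨ r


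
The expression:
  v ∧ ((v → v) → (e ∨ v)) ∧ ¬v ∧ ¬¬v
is never true.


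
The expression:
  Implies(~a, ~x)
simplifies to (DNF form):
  a | ~x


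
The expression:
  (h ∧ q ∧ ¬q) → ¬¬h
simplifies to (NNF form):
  True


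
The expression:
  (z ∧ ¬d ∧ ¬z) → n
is always true.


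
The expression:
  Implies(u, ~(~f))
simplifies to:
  f | ~u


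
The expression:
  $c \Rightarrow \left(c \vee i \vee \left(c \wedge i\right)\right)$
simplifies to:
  $\text{True}$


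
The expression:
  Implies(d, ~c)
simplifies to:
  ~c | ~d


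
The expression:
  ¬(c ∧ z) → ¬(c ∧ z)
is always true.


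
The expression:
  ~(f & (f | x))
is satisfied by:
  {f: False}


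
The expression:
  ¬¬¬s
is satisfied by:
  {s: False}


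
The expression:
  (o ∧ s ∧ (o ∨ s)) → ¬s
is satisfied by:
  {s: False, o: False}
  {o: True, s: False}
  {s: True, o: False}


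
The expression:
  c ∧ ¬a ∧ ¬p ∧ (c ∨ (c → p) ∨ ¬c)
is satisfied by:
  {c: True, p: False, a: False}


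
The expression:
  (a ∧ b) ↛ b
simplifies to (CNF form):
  False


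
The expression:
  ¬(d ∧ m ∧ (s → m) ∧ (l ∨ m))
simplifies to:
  ¬d ∨ ¬m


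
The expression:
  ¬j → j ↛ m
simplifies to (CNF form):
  j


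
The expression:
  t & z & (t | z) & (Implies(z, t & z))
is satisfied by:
  {t: True, z: True}


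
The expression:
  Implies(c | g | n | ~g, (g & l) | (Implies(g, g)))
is always true.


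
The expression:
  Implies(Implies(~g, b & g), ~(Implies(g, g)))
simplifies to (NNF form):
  ~g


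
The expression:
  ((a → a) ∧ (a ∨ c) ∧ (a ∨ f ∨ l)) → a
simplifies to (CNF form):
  (a ∨ ¬c ∨ ¬f) ∧ (a ∨ ¬c ∨ ¬l)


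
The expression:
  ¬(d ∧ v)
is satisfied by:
  {v: False, d: False}
  {d: True, v: False}
  {v: True, d: False}


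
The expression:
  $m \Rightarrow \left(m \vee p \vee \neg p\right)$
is always true.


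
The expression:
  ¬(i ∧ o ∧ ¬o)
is always true.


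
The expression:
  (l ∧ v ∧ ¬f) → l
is always true.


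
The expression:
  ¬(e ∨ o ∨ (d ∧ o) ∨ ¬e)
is never true.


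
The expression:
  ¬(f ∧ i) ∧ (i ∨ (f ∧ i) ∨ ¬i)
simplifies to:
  ¬f ∨ ¬i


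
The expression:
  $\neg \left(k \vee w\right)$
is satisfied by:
  {w: False, k: False}


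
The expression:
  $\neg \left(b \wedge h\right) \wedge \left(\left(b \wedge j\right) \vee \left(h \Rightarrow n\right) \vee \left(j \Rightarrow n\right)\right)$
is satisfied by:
  {n: True, j: False, h: False, b: False}
  {n: False, j: False, h: False, b: False}
  {n: True, j: True, h: False, b: False}
  {j: True, n: False, h: False, b: False}
  {n: True, b: True, j: False, h: False}
  {b: True, n: False, j: False, h: False}
  {n: True, b: True, j: True, h: False}
  {b: True, j: True, n: False, h: False}
  {h: True, n: True, b: False, j: False}
  {h: True, b: False, j: False, n: False}
  {n: True, h: True, j: True, b: False}


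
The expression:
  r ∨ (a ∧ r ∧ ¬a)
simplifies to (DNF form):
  r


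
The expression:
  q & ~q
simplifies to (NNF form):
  False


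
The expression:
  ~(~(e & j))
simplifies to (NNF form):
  e & j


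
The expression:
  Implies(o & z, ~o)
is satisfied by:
  {o: False, z: False}
  {z: True, o: False}
  {o: True, z: False}


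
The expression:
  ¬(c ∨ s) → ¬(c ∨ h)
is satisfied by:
  {c: True, s: True, h: False}
  {c: True, h: False, s: False}
  {s: True, h: False, c: False}
  {s: False, h: False, c: False}
  {c: True, s: True, h: True}
  {c: True, h: True, s: False}
  {s: True, h: True, c: False}


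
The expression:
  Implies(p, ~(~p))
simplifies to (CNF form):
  True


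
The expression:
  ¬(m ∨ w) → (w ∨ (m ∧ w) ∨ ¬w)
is always true.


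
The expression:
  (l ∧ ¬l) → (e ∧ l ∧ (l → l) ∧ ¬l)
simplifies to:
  True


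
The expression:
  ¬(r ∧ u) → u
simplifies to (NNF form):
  u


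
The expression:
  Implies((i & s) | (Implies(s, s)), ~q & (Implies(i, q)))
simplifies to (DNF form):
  ~i & ~q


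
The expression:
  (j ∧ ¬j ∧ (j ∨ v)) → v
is always true.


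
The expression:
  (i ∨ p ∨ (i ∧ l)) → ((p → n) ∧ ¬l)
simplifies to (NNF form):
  (n ∧ ¬l) ∨ (¬i ∧ ¬p) ∨ (¬l ∧ ¬p)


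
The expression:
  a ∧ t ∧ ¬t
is never true.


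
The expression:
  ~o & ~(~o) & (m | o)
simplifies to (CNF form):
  False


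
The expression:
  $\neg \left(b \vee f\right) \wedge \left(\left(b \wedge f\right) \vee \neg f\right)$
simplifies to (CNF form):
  $\neg b \wedge \neg f$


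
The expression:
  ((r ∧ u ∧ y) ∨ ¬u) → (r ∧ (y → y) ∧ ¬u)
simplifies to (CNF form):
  (r ∨ u) ∧ (u ∨ ¬u) ∧ (r ∨ u ∨ ¬r) ∧ (r ∨ u ∨ ¬y) ∧ (r ∨ ¬r ∨ ¬y) ∧ (u ∨ ¬r ∨ ¬u) ∧ (u ∨ ¬u ∨ ¬y) ∧ (¬r ∨ ¬u ∨ ¬y)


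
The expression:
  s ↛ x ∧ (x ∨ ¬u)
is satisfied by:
  {s: True, x: False, u: False}


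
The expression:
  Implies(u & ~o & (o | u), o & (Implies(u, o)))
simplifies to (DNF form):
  o | ~u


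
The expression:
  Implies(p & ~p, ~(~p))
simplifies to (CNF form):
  True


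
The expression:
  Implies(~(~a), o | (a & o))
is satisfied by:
  {o: True, a: False}
  {a: False, o: False}
  {a: True, o: True}


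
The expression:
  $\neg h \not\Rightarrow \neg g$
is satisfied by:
  {g: True, h: False}


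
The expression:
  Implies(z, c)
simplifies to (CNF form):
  c | ~z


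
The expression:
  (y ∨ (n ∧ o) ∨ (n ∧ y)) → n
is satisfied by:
  {n: True, y: False}
  {y: False, n: False}
  {y: True, n: True}


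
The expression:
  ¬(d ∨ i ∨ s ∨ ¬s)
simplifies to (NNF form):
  False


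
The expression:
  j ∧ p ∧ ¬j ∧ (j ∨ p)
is never true.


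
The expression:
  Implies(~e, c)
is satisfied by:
  {c: True, e: True}
  {c: True, e: False}
  {e: True, c: False}


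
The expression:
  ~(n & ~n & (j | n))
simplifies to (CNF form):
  True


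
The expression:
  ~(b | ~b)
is never true.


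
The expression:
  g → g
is always true.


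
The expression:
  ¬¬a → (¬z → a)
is always true.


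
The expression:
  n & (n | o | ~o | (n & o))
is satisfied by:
  {n: True}


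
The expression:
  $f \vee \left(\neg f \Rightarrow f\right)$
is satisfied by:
  {f: True}


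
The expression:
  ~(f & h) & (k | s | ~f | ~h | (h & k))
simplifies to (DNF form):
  ~f | ~h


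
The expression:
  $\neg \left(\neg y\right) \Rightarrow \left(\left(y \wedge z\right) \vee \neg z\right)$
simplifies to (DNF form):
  $\text{True}$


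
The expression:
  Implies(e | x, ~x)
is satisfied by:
  {x: False}


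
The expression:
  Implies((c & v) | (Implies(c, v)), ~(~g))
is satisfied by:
  {g: True, c: True, v: False}
  {g: True, c: False, v: False}
  {g: True, v: True, c: True}
  {g: True, v: True, c: False}
  {c: True, v: False, g: False}


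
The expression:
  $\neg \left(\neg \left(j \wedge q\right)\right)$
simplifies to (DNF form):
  $j \wedge q$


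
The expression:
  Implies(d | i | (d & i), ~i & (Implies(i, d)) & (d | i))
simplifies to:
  ~i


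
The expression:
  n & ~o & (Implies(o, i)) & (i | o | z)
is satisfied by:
  {i: True, z: True, n: True, o: False}
  {i: True, n: True, z: False, o: False}
  {z: True, n: True, i: False, o: False}


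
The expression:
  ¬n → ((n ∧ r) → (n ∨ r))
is always true.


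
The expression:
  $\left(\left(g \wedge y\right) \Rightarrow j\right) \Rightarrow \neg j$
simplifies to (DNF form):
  $\neg j$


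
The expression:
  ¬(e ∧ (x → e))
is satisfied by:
  {e: False}


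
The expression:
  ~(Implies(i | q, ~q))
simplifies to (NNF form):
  q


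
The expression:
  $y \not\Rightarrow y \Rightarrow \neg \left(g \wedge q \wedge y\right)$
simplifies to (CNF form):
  $\text{True}$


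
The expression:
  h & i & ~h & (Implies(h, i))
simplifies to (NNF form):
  False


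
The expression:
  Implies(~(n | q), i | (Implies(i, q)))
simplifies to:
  True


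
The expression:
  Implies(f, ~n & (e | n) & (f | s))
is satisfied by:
  {e: True, f: False, n: False}
  {e: False, f: False, n: False}
  {n: True, e: True, f: False}
  {n: True, e: False, f: False}
  {f: True, e: True, n: False}


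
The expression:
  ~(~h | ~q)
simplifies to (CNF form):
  h & q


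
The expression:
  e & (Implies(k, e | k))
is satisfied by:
  {e: True}


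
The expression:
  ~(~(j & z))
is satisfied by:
  {z: True, j: True}


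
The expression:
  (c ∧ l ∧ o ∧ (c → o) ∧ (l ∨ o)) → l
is always true.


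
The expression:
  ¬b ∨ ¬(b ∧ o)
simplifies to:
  ¬b ∨ ¬o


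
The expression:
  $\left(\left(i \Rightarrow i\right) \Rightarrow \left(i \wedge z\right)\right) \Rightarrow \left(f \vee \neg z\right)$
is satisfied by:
  {f: True, z: False, i: False}
  {f: False, z: False, i: False}
  {i: True, f: True, z: False}
  {i: True, f: False, z: False}
  {z: True, f: True, i: False}
  {z: True, f: False, i: False}
  {z: True, i: True, f: True}


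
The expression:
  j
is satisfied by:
  {j: True}


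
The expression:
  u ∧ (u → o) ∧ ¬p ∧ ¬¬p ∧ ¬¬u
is never true.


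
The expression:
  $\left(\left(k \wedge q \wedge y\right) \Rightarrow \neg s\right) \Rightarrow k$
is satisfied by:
  {k: True}


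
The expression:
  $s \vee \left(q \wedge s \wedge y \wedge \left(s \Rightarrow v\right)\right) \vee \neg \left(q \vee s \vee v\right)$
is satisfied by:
  {s: True, v: False, q: False}
  {q: True, s: True, v: False}
  {s: True, v: True, q: False}
  {q: True, s: True, v: True}
  {q: False, v: False, s: False}


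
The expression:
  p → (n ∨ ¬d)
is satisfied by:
  {n: True, p: False, d: False}
  {p: False, d: False, n: False}
  {n: True, d: True, p: False}
  {d: True, p: False, n: False}
  {n: True, p: True, d: False}
  {p: True, n: False, d: False}
  {n: True, d: True, p: True}


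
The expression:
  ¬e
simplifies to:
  ¬e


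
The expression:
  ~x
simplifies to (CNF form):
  ~x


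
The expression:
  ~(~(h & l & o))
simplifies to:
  h & l & o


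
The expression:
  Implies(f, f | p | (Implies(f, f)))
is always true.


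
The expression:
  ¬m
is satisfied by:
  {m: False}


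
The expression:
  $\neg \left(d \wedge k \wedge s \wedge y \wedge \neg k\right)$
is always true.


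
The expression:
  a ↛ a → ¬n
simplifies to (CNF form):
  True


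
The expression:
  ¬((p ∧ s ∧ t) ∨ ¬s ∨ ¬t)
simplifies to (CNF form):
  s ∧ t ∧ ¬p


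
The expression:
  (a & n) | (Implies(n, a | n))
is always true.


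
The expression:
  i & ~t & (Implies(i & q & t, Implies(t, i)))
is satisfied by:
  {i: True, t: False}


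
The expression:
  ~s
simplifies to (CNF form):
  ~s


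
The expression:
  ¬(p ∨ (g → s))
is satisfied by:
  {g: True, p: False, s: False}


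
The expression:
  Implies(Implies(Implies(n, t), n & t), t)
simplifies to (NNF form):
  t | ~n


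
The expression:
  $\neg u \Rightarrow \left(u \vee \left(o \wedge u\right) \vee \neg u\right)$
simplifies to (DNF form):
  $\text{True}$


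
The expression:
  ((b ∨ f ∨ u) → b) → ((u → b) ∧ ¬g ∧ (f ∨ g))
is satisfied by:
  {u: True, f: True, g: False, b: False}
  {f: True, u: False, g: False, b: False}
  {u: True, f: True, g: True, b: False}
  {f: True, g: True, u: False, b: False}
  {u: True, g: False, f: False, b: False}
  {u: True, g: True, f: False, b: False}
  {b: True, u: True, f: True, g: False}
  {b: True, f: True, u: False, g: False}


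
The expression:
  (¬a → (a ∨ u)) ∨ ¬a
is always true.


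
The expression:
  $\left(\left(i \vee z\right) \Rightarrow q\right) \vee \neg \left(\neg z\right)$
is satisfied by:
  {q: True, z: True, i: False}
  {q: True, z: False, i: False}
  {z: True, q: False, i: False}
  {q: False, z: False, i: False}
  {i: True, q: True, z: True}
  {i: True, q: True, z: False}
  {i: True, z: True, q: False}


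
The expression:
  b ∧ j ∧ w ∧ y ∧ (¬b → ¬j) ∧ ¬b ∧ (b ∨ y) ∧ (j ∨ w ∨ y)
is never true.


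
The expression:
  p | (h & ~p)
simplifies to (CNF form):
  h | p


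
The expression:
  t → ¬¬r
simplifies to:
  r ∨ ¬t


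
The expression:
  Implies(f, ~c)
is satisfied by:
  {c: False, f: False}
  {f: True, c: False}
  {c: True, f: False}


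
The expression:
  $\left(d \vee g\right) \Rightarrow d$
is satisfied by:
  {d: True, g: False}
  {g: False, d: False}
  {g: True, d: True}


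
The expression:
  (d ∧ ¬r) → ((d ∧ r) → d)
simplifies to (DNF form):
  True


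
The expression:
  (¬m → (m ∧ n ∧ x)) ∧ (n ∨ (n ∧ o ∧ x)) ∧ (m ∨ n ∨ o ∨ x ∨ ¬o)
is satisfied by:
  {m: True, n: True}


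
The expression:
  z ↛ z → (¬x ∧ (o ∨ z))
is always true.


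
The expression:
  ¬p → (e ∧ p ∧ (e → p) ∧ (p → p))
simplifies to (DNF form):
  p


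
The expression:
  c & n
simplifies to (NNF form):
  c & n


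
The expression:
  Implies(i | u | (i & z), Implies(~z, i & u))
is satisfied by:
  {z: True, u: False, i: False}
  {i: True, z: True, u: False}
  {z: True, u: True, i: False}
  {i: True, z: True, u: True}
  {i: False, u: False, z: False}
  {i: True, u: True, z: False}


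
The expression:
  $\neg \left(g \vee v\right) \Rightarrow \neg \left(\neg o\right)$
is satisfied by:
  {o: True, v: True, g: True}
  {o: True, v: True, g: False}
  {o: True, g: True, v: False}
  {o: True, g: False, v: False}
  {v: True, g: True, o: False}
  {v: True, g: False, o: False}
  {g: True, v: False, o: False}


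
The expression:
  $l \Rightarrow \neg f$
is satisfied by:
  {l: False, f: False}
  {f: True, l: False}
  {l: True, f: False}


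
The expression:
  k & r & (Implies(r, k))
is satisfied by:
  {r: True, k: True}


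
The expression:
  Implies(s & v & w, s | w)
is always true.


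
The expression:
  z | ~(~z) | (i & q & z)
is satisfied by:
  {z: True}


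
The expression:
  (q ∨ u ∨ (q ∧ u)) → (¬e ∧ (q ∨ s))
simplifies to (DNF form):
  (q ∧ ¬e) ∨ (s ∧ ¬e) ∨ (¬q ∧ ¬u)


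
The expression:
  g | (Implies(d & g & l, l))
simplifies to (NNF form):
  True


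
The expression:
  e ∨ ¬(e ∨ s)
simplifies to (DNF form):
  e ∨ ¬s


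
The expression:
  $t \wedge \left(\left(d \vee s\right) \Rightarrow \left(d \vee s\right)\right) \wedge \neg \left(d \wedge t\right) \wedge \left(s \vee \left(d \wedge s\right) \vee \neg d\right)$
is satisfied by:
  {t: True, d: False}


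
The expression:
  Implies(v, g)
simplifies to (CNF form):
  g | ~v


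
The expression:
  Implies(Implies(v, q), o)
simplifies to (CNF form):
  (o | v) & (o | ~q)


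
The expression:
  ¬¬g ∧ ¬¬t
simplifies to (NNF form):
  g ∧ t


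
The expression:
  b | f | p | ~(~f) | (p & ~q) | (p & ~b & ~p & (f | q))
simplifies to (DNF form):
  b | f | p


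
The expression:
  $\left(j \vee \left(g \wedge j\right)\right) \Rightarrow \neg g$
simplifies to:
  $\neg g \vee \neg j$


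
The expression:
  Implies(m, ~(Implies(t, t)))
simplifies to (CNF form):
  ~m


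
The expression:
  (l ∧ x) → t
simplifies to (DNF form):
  t ∨ ¬l ∨ ¬x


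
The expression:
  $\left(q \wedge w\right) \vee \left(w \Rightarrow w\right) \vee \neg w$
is always true.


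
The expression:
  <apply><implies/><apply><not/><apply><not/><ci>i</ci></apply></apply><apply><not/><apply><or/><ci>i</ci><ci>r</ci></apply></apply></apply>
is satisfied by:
  {i: False}


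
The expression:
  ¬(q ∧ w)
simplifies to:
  ¬q ∨ ¬w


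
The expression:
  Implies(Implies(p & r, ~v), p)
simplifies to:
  p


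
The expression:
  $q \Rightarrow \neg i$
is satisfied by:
  {q: False, i: False}
  {i: True, q: False}
  {q: True, i: False}


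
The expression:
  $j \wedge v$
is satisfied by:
  {j: True, v: True}


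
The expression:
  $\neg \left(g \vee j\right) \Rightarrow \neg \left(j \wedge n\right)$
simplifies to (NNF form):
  $\text{True}$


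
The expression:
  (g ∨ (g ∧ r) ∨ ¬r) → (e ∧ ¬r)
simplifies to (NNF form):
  (e ∧ ¬r) ∨ (r ∧ ¬g)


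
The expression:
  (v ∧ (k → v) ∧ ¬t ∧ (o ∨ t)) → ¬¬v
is always true.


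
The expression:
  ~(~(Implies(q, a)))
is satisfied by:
  {a: True, q: False}
  {q: False, a: False}
  {q: True, a: True}


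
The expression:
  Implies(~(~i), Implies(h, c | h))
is always true.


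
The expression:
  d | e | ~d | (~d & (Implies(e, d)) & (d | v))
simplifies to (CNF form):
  True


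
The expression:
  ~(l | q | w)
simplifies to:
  ~l & ~q & ~w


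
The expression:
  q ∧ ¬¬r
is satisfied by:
  {r: True, q: True}


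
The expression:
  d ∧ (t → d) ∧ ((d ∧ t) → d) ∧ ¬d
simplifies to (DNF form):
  False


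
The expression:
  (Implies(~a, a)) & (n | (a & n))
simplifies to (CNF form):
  a & n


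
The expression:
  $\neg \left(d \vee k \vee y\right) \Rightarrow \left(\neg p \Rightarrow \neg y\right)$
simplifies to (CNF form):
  $\text{True}$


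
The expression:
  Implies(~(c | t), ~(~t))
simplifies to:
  c | t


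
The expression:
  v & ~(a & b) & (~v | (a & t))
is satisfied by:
  {t: True, a: True, v: True, b: False}


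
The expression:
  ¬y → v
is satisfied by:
  {y: True, v: True}
  {y: True, v: False}
  {v: True, y: False}


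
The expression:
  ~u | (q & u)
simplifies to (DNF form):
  q | ~u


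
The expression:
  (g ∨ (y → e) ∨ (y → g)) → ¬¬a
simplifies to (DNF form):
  a ∨ (y ∧ ¬e ∧ ¬g)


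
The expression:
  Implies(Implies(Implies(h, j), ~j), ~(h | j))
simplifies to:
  j | ~h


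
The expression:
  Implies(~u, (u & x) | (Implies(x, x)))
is always true.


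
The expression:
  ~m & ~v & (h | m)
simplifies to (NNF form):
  h & ~m & ~v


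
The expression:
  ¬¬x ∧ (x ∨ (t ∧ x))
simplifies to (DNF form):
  x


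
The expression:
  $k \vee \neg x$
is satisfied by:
  {k: True, x: False}
  {x: False, k: False}
  {x: True, k: True}


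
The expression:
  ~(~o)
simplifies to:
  o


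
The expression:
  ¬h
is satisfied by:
  {h: False}


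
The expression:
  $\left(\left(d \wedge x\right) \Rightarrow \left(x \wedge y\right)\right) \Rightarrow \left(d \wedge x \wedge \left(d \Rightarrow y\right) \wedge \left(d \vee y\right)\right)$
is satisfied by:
  {d: True, x: True}


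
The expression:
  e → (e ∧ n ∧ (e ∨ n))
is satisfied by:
  {n: True, e: False}
  {e: False, n: False}
  {e: True, n: True}


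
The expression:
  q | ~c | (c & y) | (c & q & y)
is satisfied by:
  {y: True, q: True, c: False}
  {y: True, c: False, q: False}
  {q: True, c: False, y: False}
  {q: False, c: False, y: False}
  {y: True, q: True, c: True}
  {y: True, c: True, q: False}
  {q: True, c: True, y: False}


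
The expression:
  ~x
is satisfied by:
  {x: False}


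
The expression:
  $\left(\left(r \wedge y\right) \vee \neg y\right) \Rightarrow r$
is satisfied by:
  {r: True, y: True}
  {r: True, y: False}
  {y: True, r: False}


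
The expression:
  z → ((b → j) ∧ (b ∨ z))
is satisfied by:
  {j: True, z: False, b: False}
  {j: False, z: False, b: False}
  {b: True, j: True, z: False}
  {b: True, j: False, z: False}
  {z: True, j: True, b: False}
  {z: True, j: False, b: False}
  {z: True, b: True, j: True}


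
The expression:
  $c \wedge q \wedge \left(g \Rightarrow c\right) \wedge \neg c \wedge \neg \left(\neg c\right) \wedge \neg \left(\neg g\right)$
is never true.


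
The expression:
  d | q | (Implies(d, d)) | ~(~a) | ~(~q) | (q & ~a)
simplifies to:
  True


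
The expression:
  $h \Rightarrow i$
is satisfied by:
  {i: True, h: False}
  {h: False, i: False}
  {h: True, i: True}


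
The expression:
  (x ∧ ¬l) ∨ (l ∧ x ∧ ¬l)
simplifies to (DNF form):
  x ∧ ¬l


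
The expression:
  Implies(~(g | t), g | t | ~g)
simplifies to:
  True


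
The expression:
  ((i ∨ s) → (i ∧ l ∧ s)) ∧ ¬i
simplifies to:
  ¬i ∧ ¬s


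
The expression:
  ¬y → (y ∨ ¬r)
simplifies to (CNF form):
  y ∨ ¬r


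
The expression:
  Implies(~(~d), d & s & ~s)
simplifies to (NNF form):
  ~d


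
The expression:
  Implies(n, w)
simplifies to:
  w | ~n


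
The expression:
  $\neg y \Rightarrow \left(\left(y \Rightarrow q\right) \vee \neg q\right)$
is always true.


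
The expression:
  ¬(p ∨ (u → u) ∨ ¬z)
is never true.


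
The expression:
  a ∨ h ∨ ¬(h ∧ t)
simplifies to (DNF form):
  True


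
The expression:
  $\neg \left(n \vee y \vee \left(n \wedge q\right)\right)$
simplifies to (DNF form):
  $\neg n \wedge \neg y$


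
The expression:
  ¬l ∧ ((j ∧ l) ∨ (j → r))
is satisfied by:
  {r: True, j: False, l: False}
  {j: False, l: False, r: False}
  {r: True, j: True, l: False}


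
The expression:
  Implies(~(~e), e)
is always true.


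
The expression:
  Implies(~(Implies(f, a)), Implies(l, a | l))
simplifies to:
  True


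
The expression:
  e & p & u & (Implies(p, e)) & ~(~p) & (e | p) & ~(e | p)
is never true.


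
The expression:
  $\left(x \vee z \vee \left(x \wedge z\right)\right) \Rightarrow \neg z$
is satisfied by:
  {z: False}


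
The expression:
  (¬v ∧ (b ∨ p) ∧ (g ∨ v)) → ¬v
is always true.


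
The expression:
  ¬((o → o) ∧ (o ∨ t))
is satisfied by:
  {o: False, t: False}


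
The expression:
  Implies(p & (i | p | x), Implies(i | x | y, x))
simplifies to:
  x | ~p | (~i & ~y)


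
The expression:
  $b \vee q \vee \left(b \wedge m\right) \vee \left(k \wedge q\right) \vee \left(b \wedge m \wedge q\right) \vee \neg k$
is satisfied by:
  {b: True, q: True, k: False}
  {b: True, k: False, q: False}
  {q: True, k: False, b: False}
  {q: False, k: False, b: False}
  {b: True, q: True, k: True}
  {b: True, k: True, q: False}
  {q: True, k: True, b: False}


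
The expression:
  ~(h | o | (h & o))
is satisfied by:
  {o: False, h: False}


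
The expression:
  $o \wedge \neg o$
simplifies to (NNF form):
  $\text{False}$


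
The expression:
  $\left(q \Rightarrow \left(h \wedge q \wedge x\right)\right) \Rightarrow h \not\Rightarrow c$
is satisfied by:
  {q: True, x: False, h: False, c: False}
  {q: True, c: True, x: False, h: False}
  {q: True, h: True, x: False, c: False}
  {q: True, c: True, h: True, x: False}
  {q: True, x: True, h: False, c: False}
  {q: True, c: True, x: True, h: False}
  {q: True, h: True, x: True, c: False}
  {h: True, c: False, x: False, q: False}
  {h: True, x: True, c: False, q: False}


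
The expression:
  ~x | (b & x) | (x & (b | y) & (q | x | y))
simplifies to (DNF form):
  b | y | ~x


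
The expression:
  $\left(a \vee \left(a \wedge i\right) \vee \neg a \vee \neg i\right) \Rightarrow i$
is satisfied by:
  {i: True}


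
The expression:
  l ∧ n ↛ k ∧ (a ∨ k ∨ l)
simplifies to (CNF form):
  l ∧ n ∧ ¬k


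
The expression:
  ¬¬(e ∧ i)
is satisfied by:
  {i: True, e: True}


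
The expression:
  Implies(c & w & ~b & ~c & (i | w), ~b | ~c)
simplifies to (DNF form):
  True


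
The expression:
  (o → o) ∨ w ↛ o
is always true.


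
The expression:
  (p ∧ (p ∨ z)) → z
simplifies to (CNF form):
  z ∨ ¬p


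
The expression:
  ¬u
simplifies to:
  ¬u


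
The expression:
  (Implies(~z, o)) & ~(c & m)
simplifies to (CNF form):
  (o | z) & (~c | ~m) & (o | z | ~c) & (o | z | ~m) & (o | ~c | ~m) & (z | ~c | ~m) & (o | z | ~c | ~m)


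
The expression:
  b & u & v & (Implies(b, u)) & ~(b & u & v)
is never true.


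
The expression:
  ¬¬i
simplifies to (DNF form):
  i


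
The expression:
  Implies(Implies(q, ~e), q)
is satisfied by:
  {q: True}


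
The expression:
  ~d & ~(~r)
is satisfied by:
  {r: True, d: False}


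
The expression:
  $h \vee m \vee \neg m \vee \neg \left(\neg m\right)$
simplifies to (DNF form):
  $\text{True}$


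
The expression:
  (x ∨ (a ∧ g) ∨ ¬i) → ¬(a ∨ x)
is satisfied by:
  {i: True, x: False, g: False, a: False}
  {i: False, x: False, g: False, a: False}
  {i: True, g: True, x: False, a: False}
  {g: True, i: False, x: False, a: False}
  {a: True, i: True, x: False, g: False}


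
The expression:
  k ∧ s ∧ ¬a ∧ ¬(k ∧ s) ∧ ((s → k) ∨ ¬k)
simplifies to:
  False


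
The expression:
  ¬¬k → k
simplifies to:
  True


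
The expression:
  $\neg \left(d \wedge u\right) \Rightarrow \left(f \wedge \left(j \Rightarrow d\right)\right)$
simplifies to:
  $\left(d \wedge f\right) \vee \left(d \wedge u\right) \vee \left(f \wedge \neg j\right)$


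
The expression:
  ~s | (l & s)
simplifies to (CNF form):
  l | ~s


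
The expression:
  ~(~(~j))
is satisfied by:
  {j: False}


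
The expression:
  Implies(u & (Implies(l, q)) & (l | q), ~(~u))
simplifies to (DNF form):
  True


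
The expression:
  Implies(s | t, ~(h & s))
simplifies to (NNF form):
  ~h | ~s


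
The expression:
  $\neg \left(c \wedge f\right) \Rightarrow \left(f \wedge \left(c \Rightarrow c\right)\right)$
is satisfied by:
  {f: True}


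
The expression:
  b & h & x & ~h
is never true.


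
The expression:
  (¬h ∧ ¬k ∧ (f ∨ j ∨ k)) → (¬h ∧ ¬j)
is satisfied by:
  {k: True, h: True, j: False}
  {k: True, h: False, j: False}
  {h: True, k: False, j: False}
  {k: False, h: False, j: False}
  {j: True, k: True, h: True}
  {j: True, k: True, h: False}
  {j: True, h: True, k: False}


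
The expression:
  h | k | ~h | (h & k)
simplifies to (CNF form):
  True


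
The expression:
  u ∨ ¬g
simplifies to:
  u ∨ ¬g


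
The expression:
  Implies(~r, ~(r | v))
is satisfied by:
  {r: True, v: False}
  {v: False, r: False}
  {v: True, r: True}


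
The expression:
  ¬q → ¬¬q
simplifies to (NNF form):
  q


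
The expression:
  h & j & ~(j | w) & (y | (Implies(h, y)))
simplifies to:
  False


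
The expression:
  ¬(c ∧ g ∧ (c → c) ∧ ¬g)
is always true.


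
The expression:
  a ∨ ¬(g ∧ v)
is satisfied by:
  {a: True, g: False, v: False}
  {g: False, v: False, a: False}
  {a: True, v: True, g: False}
  {v: True, g: False, a: False}
  {a: True, g: True, v: False}
  {g: True, a: False, v: False}
  {a: True, v: True, g: True}


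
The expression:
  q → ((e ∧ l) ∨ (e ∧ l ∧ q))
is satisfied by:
  {e: True, l: True, q: False}
  {e: True, l: False, q: False}
  {l: True, e: False, q: False}
  {e: False, l: False, q: False}
  {q: True, e: True, l: True}


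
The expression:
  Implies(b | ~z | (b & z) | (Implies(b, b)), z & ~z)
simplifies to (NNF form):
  False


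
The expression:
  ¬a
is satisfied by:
  {a: False}


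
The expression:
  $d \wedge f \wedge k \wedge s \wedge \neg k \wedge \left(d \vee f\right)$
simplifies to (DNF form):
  $\text{False}$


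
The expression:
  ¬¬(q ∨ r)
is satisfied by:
  {r: True, q: True}
  {r: True, q: False}
  {q: True, r: False}


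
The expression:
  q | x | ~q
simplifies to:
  True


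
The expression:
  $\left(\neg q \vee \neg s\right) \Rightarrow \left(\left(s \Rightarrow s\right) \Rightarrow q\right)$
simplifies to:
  $q$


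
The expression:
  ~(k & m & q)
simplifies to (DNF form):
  ~k | ~m | ~q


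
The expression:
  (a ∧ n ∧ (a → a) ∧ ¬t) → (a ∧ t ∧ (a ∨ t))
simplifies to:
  t ∨ ¬a ∨ ¬n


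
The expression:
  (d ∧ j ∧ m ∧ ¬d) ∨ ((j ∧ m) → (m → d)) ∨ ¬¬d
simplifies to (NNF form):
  d ∨ ¬j ∨ ¬m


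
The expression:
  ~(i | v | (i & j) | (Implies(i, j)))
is never true.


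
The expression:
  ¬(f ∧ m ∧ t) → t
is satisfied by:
  {t: True}


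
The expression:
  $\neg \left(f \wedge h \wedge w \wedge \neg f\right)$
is always true.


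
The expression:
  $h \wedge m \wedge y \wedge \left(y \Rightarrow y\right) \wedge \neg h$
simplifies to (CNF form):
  $\text{False}$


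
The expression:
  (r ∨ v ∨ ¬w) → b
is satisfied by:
  {b: True, w: True, v: False, r: False}
  {b: True, w: False, v: False, r: False}
  {r: True, b: True, w: True, v: False}
  {r: True, b: True, w: False, v: False}
  {b: True, v: True, w: True, r: False}
  {b: True, v: True, w: False, r: False}
  {b: True, v: True, r: True, w: True}
  {b: True, v: True, r: True, w: False}
  {w: True, b: False, v: False, r: False}


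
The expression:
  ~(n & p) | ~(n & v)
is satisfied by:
  {p: False, v: False, n: False}
  {n: True, p: False, v: False}
  {v: True, p: False, n: False}
  {n: True, v: True, p: False}
  {p: True, n: False, v: False}
  {n: True, p: True, v: False}
  {v: True, p: True, n: False}


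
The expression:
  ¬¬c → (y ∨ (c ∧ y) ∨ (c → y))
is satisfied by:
  {y: True, c: False}
  {c: False, y: False}
  {c: True, y: True}


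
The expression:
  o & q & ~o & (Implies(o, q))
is never true.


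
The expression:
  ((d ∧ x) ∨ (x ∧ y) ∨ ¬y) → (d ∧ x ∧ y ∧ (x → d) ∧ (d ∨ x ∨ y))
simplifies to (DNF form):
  (d ∧ y) ∨ (y ∧ ¬x)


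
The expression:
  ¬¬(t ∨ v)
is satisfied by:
  {t: True, v: True}
  {t: True, v: False}
  {v: True, t: False}


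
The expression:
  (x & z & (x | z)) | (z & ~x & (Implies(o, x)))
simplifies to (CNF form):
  z & (x | ~o)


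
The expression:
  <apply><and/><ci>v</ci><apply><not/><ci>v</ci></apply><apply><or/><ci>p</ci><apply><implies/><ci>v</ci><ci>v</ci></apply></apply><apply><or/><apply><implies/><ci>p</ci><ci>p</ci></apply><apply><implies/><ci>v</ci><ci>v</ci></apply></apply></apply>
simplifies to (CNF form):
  <false/>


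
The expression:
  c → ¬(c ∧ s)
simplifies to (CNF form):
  ¬c ∨ ¬s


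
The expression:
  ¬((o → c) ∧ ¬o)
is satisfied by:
  {o: True}


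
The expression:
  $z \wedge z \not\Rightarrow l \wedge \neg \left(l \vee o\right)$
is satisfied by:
  {z: True, o: False, l: False}


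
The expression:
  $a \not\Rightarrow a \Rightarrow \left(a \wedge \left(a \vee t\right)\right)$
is always true.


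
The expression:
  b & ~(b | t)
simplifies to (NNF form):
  False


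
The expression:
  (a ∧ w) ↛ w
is never true.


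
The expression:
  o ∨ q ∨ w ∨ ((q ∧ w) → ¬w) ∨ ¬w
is always true.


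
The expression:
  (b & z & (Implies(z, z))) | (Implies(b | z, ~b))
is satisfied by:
  {z: True, b: False}
  {b: False, z: False}
  {b: True, z: True}


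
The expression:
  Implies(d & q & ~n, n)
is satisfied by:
  {n: True, q: False, d: False}
  {q: False, d: False, n: False}
  {n: True, d: True, q: False}
  {d: True, q: False, n: False}
  {n: True, q: True, d: False}
  {q: True, n: False, d: False}
  {n: True, d: True, q: True}


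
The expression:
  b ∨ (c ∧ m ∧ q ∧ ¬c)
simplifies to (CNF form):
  b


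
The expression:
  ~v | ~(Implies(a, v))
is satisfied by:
  {v: False}


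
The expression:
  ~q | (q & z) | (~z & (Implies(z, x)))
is always true.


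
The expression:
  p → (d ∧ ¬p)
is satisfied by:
  {p: False}


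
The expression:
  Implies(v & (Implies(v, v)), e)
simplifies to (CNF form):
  e | ~v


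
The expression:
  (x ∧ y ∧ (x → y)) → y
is always true.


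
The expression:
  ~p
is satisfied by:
  {p: False}


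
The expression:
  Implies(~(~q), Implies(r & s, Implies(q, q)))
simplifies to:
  True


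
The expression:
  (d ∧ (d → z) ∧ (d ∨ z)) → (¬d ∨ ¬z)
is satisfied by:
  {z: False, d: False}
  {d: True, z: False}
  {z: True, d: False}


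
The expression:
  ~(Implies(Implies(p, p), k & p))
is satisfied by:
  {p: False, k: False}
  {k: True, p: False}
  {p: True, k: False}


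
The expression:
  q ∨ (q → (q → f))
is always true.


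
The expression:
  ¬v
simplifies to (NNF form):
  ¬v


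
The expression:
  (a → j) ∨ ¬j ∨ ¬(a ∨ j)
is always true.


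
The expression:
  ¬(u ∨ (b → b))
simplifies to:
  False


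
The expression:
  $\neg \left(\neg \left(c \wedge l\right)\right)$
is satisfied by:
  {c: True, l: True}


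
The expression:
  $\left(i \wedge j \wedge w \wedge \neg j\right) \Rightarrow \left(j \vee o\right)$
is always true.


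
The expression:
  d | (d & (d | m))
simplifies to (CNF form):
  d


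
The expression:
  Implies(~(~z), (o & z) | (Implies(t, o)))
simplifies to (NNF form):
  o | ~t | ~z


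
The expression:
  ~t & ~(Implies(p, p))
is never true.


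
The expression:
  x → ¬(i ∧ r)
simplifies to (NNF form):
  ¬i ∨ ¬r ∨ ¬x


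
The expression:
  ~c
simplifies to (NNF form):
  ~c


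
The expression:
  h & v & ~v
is never true.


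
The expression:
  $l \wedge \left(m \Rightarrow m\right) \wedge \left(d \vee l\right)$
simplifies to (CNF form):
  $l$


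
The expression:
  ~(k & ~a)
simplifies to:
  a | ~k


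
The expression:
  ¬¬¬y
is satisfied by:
  {y: False}


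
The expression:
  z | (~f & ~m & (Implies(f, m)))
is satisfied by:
  {z: True, f: False, m: False}
  {z: True, m: True, f: False}
  {z: True, f: True, m: False}
  {z: True, m: True, f: True}
  {m: False, f: False, z: False}


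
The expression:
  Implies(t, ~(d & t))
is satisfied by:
  {t: False, d: False}
  {d: True, t: False}
  {t: True, d: False}


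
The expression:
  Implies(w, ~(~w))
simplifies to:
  True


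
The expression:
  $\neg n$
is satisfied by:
  {n: False}


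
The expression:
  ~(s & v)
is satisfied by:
  {s: False, v: False}
  {v: True, s: False}
  {s: True, v: False}


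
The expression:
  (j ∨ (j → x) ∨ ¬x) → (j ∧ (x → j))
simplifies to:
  j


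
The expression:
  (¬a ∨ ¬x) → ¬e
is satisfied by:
  {a: True, x: True, e: False}
  {a: True, x: False, e: False}
  {x: True, a: False, e: False}
  {a: False, x: False, e: False}
  {a: True, e: True, x: True}


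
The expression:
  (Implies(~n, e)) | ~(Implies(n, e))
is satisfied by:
  {n: True, e: True}
  {n: True, e: False}
  {e: True, n: False}


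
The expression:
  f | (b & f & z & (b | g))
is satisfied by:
  {f: True}


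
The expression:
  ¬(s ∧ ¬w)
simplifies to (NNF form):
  w ∨ ¬s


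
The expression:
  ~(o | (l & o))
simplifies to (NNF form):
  ~o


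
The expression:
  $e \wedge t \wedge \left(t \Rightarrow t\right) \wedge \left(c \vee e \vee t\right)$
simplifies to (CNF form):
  $e \wedge t$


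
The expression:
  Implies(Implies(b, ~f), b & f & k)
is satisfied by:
  {b: True, f: True}


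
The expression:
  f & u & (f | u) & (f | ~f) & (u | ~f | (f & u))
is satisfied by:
  {u: True, f: True}


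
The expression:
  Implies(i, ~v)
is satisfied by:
  {v: False, i: False}
  {i: True, v: False}
  {v: True, i: False}


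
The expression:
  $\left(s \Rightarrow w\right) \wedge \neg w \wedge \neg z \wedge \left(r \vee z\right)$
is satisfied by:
  {r: True, w: False, z: False, s: False}
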